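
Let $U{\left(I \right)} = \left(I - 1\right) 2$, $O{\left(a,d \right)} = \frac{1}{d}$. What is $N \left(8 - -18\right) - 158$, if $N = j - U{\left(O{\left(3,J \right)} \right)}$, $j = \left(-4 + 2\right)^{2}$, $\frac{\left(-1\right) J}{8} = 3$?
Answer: $\frac{1}{6} \approx 0.16667$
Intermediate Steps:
$J = -24$ ($J = \left(-8\right) 3 = -24$)
$U{\left(I \right)} = -2 + 2 I$ ($U{\left(I \right)} = \left(-1 + I\right) 2 = -2 + 2 I$)
$j = 4$ ($j = \left(-2\right)^{2} = 4$)
$N = \frac{73}{12}$ ($N = 4 - \left(-2 + \frac{2}{-24}\right) = 4 - \left(-2 + 2 \left(- \frac{1}{24}\right)\right) = 4 - \left(-2 - \frac{1}{12}\right) = 4 - - \frac{25}{12} = 4 + \frac{25}{12} = \frac{73}{12} \approx 6.0833$)
$N \left(8 - -18\right) - 158 = \frac{73 \left(8 - -18\right)}{12} - 158 = \frac{73 \left(8 + 18\right)}{12} - 158 = \frac{73}{12} \cdot 26 - 158 = \frac{949}{6} - 158 = \frac{1}{6}$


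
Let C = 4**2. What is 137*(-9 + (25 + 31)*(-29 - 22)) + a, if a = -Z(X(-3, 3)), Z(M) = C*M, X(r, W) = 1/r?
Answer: -1177499/3 ≈ -3.9250e+5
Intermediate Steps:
C = 16
Z(M) = 16*M
a = 16/3 (a = -16/(-3) = -16*(-1)/3 = -1*(-16/3) = 16/3 ≈ 5.3333)
137*(-9 + (25 + 31)*(-29 - 22)) + a = 137*(-9 + (25 + 31)*(-29 - 22)) + 16/3 = 137*(-9 + 56*(-51)) + 16/3 = 137*(-9 - 2856) + 16/3 = 137*(-2865) + 16/3 = -392505 + 16/3 = -1177499/3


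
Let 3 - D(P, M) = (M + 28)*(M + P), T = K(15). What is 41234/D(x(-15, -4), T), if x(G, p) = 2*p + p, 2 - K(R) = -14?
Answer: -41234/173 ≈ -238.35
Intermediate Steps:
K(R) = 16 (K(R) = 2 - 1*(-14) = 2 + 14 = 16)
x(G, p) = 3*p
T = 16
D(P, M) = 3 - (28 + M)*(M + P) (D(P, M) = 3 - (M + 28)*(M + P) = 3 - (28 + M)*(M + P))
41234/D(x(-15, -4), T) = 41234/(3 - 1*16² - 28*16 - 84*(-4) - 1*16*3*(-4)) = 41234/(3 - 1*256 - 448 - 28*(-12) - 1*16*(-12)) = 41234/(3 - 256 - 448 + 336 + 192) = 41234/(-173) = 41234*(-1/173) = -41234/173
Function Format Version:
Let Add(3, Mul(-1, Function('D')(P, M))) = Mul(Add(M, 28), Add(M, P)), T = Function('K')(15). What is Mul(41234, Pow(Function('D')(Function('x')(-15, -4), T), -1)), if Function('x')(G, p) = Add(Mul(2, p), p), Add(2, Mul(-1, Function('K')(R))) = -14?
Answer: Rational(-41234, 173) ≈ -238.35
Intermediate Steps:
Function('K')(R) = 16 (Function('K')(R) = Add(2, Mul(-1, -14)) = Add(2, 14) = 16)
Function('x')(G, p) = Mul(3, p)
T = 16
Function('D')(P, M) = Add(3, Mul(-1, Add(28, M), Add(M, P))) (Function('D')(P, M) = Add(3, Mul(-1, Mul(Add(M, 28), Add(M, P)))) = Add(3, Mul(-1, Mul(Add(28, M), Add(M, P)))) = Add(3, Mul(-1, Add(28, M), Add(M, P))))
Mul(41234, Pow(Function('D')(Function('x')(-15, -4), T), -1)) = Mul(41234, Pow(Add(3, Mul(-1, Pow(16, 2)), Mul(-28, 16), Mul(-28, Mul(3, -4)), Mul(-1, 16, Mul(3, -4))), -1)) = Mul(41234, Pow(Add(3, Mul(-1, 256), -448, Mul(-28, -12), Mul(-1, 16, -12)), -1)) = Mul(41234, Pow(Add(3, -256, -448, 336, 192), -1)) = Mul(41234, Pow(-173, -1)) = Mul(41234, Rational(-1, 173)) = Rational(-41234, 173)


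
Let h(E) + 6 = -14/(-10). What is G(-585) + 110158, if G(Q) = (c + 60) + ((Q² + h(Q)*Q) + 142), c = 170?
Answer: 455446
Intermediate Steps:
h(E) = -23/5 (h(E) = -6 - 14/(-10) = -6 - 14*(-⅒) = -6 + 7/5 = -23/5)
G(Q) = 372 + Q² - 23*Q/5 (G(Q) = (170 + 60) + ((Q² - 23*Q/5) + 142) = 230 + (142 + Q² - 23*Q/5) = 372 + Q² - 23*Q/5)
G(-585) + 110158 = (372 + (-585)² - 23/5*(-585)) + 110158 = (372 + 342225 + 2691) + 110158 = 345288 + 110158 = 455446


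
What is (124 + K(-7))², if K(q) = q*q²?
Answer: 47961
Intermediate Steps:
K(q) = q³
(124 + K(-7))² = (124 + (-7)³)² = (124 - 343)² = (-219)² = 47961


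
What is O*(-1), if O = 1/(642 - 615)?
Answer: -1/27 ≈ -0.037037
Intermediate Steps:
O = 1/27 ≈ 0.037037
O*(-1) = (1/27)*(-1) = -1/27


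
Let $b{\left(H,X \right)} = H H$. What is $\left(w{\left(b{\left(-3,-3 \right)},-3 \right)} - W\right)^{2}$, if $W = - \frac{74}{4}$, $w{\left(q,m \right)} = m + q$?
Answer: $\frac{2401}{4} \approx 600.25$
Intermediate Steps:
$b{\left(H,X \right)} = H^{2}$
$W = - \frac{37}{2}$ ($W = \left(-74\right) \frac{1}{4} = - \frac{37}{2} \approx -18.5$)
$\left(w{\left(b{\left(-3,-3 \right)},-3 \right)} - W\right)^{2} = \left(\left(-3 + \left(-3\right)^{2}\right) - - \frac{37}{2}\right)^{2} = \left(\left(-3 + 9\right) + \frac{37}{2}\right)^{2} = \left(6 + \frac{37}{2}\right)^{2} = \left(\frac{49}{2}\right)^{2} = \frac{2401}{4}$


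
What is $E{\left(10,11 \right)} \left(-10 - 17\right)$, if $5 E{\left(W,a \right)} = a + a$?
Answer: $- \frac{594}{5} \approx -118.8$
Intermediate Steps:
$E{\left(W,a \right)} = \frac{2 a}{5}$ ($E{\left(W,a \right)} = \frac{a + a}{5} = \frac{2 a}{5}$)
$E{\left(10,11 \right)} \left(-10 - 17\right) = \frac{2}{5} \cdot 11 \left(-10 - 17\right) = \frac{22 \left(-10 - 17\right)}{5} = \frac{22}{5} \left(-27\right) = - \frac{594}{5}$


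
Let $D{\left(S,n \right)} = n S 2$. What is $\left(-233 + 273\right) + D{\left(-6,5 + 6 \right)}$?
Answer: $-92$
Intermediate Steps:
$D{\left(S,n \right)} = 2 S n$ ($D{\left(S,n \right)} = S n 2 = 2 S n$)
$\left(-233 + 273\right) + D{\left(-6,5 + 6 \right)} = \left(-233 + 273\right) + 2 \left(-6\right) \left(5 + 6\right) = 40 + 2 \left(-6\right) 11 = 40 - 132 = -92$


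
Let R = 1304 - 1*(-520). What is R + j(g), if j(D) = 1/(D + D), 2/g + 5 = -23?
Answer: 1817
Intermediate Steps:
g = -1/14 (g = 2/(-5 - 23) = 2/(-28) = 2*(-1/28) = -1/14 ≈ -0.071429)
j(D) = 1/(2*D)
R = 1824 (R = 1304 + 520 = 1824)
R + j(g) = 1824 + 1/(2*(-1/14)) = 1824 + (1/2)*(-14) = 1824 - 7 = 1817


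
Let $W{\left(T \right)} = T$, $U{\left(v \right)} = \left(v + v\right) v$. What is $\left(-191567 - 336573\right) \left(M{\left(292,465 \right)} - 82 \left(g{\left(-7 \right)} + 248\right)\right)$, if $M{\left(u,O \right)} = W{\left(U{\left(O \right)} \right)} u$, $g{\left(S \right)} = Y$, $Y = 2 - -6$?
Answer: $-66680003041120$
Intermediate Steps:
$U{\left(v \right)} = 2 v^{2}$ ($U{\left(v \right)} = 2 v v = 2 v^{2}$)
$Y = 8$ ($Y = 2 + 6 = 8$)
$g{\left(S \right)} = 8$
$M{\left(u,O \right)} = 2 u O^{2}$ ($M{\left(u,O \right)} = 2 O^{2} u = 2 u O^{2}$)
$\left(-191567 - 336573\right) \left(M{\left(292,465 \right)} - 82 \left(g{\left(-7 \right)} + 248\right)\right) = \left(-191567 - 336573\right) \left(2 \cdot 292 \cdot 465^{2} - 82 \left(8 + 248\right)\right) = - 528140 \left(2 \cdot 292 \cdot 216225 - 20992\right) = - 528140 \left(126275400 - 20992\right) = \left(-528140\right) 126254408 = -66680003041120$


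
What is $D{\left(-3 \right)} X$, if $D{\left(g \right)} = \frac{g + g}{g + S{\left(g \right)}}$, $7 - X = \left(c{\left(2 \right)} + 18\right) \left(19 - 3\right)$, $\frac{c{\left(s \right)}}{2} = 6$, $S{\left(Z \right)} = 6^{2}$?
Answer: $86$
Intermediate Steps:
$S{\left(Z \right)} = 36$
$c{\left(s \right)} = 12$ ($c{\left(s \right)} = 2 \cdot 6 = 12$)
$X = -473$ ($X = 7 - \left(12 + 18\right) \left(19 - 3\right) = 7 - 30 \cdot 16 = 7 - 480 = -473$)
$D{\left(g \right)} = \frac{2 g}{36 + g}$ ($D{\left(g \right)} = \frac{g + g}{g + 36} = \frac{2 g}{36 + g}$)
$D{\left(-3 \right)} X = 2 \left(-3\right) \frac{1}{36 - 3} \left(-473\right) = 2 \left(-3\right) \frac{1}{33} \left(-473\right) = \left(- \frac{2}{11}\right) \left(-473\right) = 86$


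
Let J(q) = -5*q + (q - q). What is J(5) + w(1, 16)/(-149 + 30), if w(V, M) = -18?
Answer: -2957/119 ≈ -24.849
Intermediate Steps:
J(q) = -5*q (J(q) = -5*q + 0 = -5*q)
J(5) + w(1, 16)/(-149 + 30) = -5*5 - 18/(-149 + 30) = -25 - 18/(-119) = -25 - 1/119*(-18) = -25 + 18/119 = -2957/119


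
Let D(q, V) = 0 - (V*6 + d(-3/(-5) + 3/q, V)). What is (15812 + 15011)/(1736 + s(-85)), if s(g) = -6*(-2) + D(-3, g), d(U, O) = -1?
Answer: 30823/2259 ≈ 13.645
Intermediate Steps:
D(q, V) = 1 - 6*V (D(q, V) = 0 - (V*6 - 1) = 0 - (6*V - 1) = 0 - (-1 + 6*V) = 0 + (1 - 6*V) = 1 - 6*V)
s(g) = 13 - 6*g (s(g) = -6*(-2) + (1 - 6*g) = 12 + (1 - 6*g) = 13 - 6*g)
(15812 + 15011)/(1736 + s(-85)) = (15812 + 15011)/(1736 + (13 - 6*(-85))) = 30823/(1736 + (13 + 510)) = 30823/(1736 + 523) = 30823/2259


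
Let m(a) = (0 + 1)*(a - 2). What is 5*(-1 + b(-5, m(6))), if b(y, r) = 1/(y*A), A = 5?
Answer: -26/5 ≈ -5.2000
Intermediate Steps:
m(a) = -2 + a (m(a) = 1*(-2 + a) = -2 + a)
b(y, r) = 1/(5*y) (b(y, r) = 1/(y*5) = 1/(5*y))
5*(-1 + b(-5, m(6))) = 5*(-1 + (1/5)/(-5)) = 5*(-1 + (1/5)*(-1/5)) = 5*(-1 - 1/25) = 5*(-26/25) = -26/5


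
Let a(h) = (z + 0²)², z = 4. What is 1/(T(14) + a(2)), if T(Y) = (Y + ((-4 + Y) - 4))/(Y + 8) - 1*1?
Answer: 11/175 ≈ 0.062857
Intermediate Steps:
a(h) = 16 (a(h) = (4 + 0²)² = (4 + 0)² = 4² = 16)
T(Y) = -1 + (-8 + 2*Y)/(8 + Y) (T(Y) = (Y + (-8 + Y))/(8 + Y) - 1 = (-8 + 2*Y)/(8 + Y) - 1 = -1 + (-8 + 2*Y)/(8 + Y))
1/(T(14) + a(2)) = 1/((-16 + 14)/(8 + 14) + 16) = 1/(-2/22 + 16) = 1/((1/22)*(-2) + 16) = 1/(-1/11 + 16) = 1/(175/11) = 11/175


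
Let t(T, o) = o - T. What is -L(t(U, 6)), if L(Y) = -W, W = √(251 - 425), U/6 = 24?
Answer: I*√174 ≈ 13.191*I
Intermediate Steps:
U = 144 (U = 6*24 = 144)
W = I*√174 (W = √(-174) = I*√174 ≈ 13.191*I)
L(Y) = -I*√174
-L(t(U, 6)) = -(-1)*I*√174 = I*√174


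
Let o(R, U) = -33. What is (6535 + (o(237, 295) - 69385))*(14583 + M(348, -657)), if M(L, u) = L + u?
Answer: -897591942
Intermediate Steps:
(6535 + (o(237, 295) - 69385))*(14583 + M(348, -657)) = (6535 + (-33 - 69385))*(14583 + (348 - 657)) = (6535 - 69418)*(14583 - 309) = -62883*14274 = -897591942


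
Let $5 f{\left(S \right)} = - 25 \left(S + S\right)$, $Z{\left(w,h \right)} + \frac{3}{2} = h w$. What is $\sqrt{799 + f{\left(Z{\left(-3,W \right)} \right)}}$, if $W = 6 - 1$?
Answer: $2 \sqrt{241} \approx 31.048$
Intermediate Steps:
$W = 5$ ($W = 6 - 1 = 5$)
$Z{\left(w,h \right)} = - \frac{3}{2} + h w$
$f{\left(S \right)} = - 10 S$ ($f{\left(S \right)} = \frac{\left(-25\right) \left(S + S\right)}{5} = \frac{\left(-25\right) 2 S}{5} = \frac{\left(-50\right) S}{5} = - 10 S$)
$\sqrt{799 + f{\left(Z{\left(-3,W \right)} \right)}} = \sqrt{799 - 10 \left(- \frac{3}{2} + 5 \left(-3\right)\right)} = \sqrt{799 - 10 \left(- \frac{3}{2} - 15\right)} = \sqrt{799 - -165} = \sqrt{799 + 165} = \sqrt{964} = 2 \sqrt{241}$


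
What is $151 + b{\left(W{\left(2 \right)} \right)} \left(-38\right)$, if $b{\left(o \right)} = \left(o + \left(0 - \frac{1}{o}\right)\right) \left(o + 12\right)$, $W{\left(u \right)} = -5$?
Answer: $\frac{7139}{5} \approx 1427.8$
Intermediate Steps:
$b{\left(o \right)} = \left(12 + o\right) \left(o - \frac{1}{o}\right)$ ($b{\left(o \right)} = \left(o - \frac{1}{o}\right) \left(12 + o\right) = \left(12 + o\right) \left(o - \frac{1}{o}\right)$)
$151 + b{\left(W{\left(2 \right)} \right)} \left(-38\right) = 151 + \left(-1 + \left(-5\right)^{2} - \frac{12}{-5} + 12 \left(-5\right)\right) \left(-38\right) = 151 + \left(-1 + 25 - - \frac{12}{5} - 60\right) \left(-38\right) = 151 + \left(-1 + 25 + \frac{12}{5} - 60\right) \left(-38\right) = 151 - - \frac{6384}{5} = 151 + \frac{6384}{5} = \frac{7139}{5}$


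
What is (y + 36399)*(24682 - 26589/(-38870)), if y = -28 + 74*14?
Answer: 35888871656103/38870 ≈ 9.2330e+8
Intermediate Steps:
y = 1008 (y = -28 + 1036 = 1008)
(y + 36399)*(24682 - 26589/(-38870)) = (1008 + 36399)*(24682 - 26589/(-38870)) = 37407*(24682 - 26589*(-1/38870)) = 37407*(24682 + 26589/38870) = 37407*(959415929/38870) = 35888871656103/38870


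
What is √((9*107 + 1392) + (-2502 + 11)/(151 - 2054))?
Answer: 2*√2133289642/1903 ≈ 48.542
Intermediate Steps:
√((9*107 + 1392) + (-2502 + 11)/(151 - 2054)) = √((963 + 1392) - 2491/(-1903)) = √(2355 - 2491*(-1/1903)) = √(2355 + 2491/1903) = √(4484056/1903) = 2*√2133289642/1903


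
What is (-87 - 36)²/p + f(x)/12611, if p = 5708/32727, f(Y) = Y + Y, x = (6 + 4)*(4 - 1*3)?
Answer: 6244043974573/71983588 ≈ 86743.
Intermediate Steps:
x = 10 (x = 10*(4 - 3) = 10*1 = 10)
f(Y) = 2*Y
p = 5708/32727 (p = 5708*(1/32727) = 5708/32727 ≈ 0.17441)
(-87 - 36)²/p + f(x)/12611 = (-87 - 36)²/(5708/32727) + (2*10)/12611 = (-123)²*(32727/5708) + 20*(1/12611) = 15129*(32727/5708) + 20/12611 = 495126783/5708 + 20/12611 = 6244043974573/71983588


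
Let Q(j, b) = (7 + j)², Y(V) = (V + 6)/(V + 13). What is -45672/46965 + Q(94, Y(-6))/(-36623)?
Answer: -717245207/573333065 ≈ -1.2510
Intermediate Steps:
Y(V) = (6 + V)/(13 + V)
-45672/46965 + Q(94, Y(-6))/(-36623) = -45672/46965 + (7 + 94)²/(-36623) = -45672*1/46965 + 101²*(-1/36623) = -15224/15655 + 10201*(-1/36623) = -15224/15655 - 10201/36623 = -717245207/573333065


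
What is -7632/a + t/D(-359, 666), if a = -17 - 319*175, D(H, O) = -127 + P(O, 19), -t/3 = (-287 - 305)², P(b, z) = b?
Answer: -9784619736/5016473 ≈ -1950.5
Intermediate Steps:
t = -1051392 (t = -3*(-287 - 305)² = -3*(-592)² = -3*350464 = -1051392)
D(H, O) = -127 + O
a = -55842 (a = -17 - 55825 = -55842)
-7632/a + t/D(-359, 666) = -7632/(-55842) - 1051392/(-127 + 666) = -7632*(-1/55842) - 1051392/539 = 1272/9307 - 1051392*1/539 = 1272/9307 - 1051392/539 = -9784619736/5016473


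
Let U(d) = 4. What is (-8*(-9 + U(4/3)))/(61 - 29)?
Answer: 5/4 ≈ 1.2500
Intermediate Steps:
(-8*(-9 + U(4/3)))/(61 - 29) = (-8*(-9 + 4))/(61 - 29) = -8*(-5)/32 = 40*(1/32) = 5/4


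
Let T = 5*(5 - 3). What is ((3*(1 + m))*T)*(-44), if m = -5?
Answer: 5280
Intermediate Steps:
T = 10 (T = 5*2 = 10)
((3*(1 + m))*T)*(-44) = ((3*(1 - 5))*10)*(-44) = ((3*(-4))*10)*(-44) = -12*10*(-44) = -120*(-44) = 5280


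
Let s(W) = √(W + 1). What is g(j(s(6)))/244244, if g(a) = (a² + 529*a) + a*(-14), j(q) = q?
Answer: 1/34892 + 515*√7/244244 ≈ 0.0056074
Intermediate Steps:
s(W) = √(1 + W)
g(a) = a² + 515*a (g(a) = (a² + 529*a) - 14*a = a² + 515*a)
g(j(s(6)))/244244 = (√(1 + 6)*(515 + √(1 + 6)))/244244 = (√7*(515 + √7))*(1/244244) = √7*(515 + √7)/244244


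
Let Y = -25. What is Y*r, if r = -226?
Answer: 5650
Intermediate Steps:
Y*r = -25*(-226) = 5650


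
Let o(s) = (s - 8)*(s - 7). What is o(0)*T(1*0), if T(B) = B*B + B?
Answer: 0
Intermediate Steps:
T(B) = B + B² (T(B) = B² + B = B + B²)
o(s) = (-8 + s)*(-7 + s)
o(0)*T(1*0) = (56 + 0² - 15*0)*((1*0)*(1 + 1*0)) = (56 + 0 + 0)*(0*(1 + 0)) = 56*(0*1) = 56*0 = 0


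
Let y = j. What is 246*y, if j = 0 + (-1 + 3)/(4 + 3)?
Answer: 492/7 ≈ 70.286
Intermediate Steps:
j = 2/7 (j = 0 + 2/7 = 2/7 ≈ 0.28571)
y = 2/7 ≈ 0.28571
246*y = 246*(2/7) = 492/7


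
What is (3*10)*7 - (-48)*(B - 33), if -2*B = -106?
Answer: 1170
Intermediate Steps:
B = 53 (B = -½*(-106) = 53)
(3*10)*7 - (-48)*(B - 33) = (3*10)*7 - (-48)*(53 - 33) = 30*7 - (-48)*20 = 210 - 1*(-960) = 210 + 960 = 1170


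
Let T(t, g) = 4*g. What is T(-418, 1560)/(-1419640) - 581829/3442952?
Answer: -21186793551/122193809432 ≈ -0.17339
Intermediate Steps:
T(-418, 1560)/(-1419640) - 581829/3442952 = (4*1560)/(-1419640) - 581829/3442952 = 6240*(-1/1419640) - 581829*1/3442952 = -156/35491 - 581829/3442952 = -21186793551/122193809432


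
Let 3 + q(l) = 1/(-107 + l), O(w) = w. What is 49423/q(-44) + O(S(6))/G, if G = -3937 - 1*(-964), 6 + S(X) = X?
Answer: -7462873/454 ≈ -16438.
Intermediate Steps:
S(X) = -6 + X
G = -2973 (G = -3937 + 964 = -2973)
q(l) = -3 + 1/(-107 + l)
49423/q(-44) + O(S(6))/G = 49423/(((322 - 3*(-44))/(-107 - 44))) + (-6 + 6)/(-2973) = 49423/(((322 + 132)/(-151))) + 0*(-1/2973) = 49423/((-1/151*454)) + 0 = 49423/(-454/151) + 0 = 49423*(-151/454) + 0 = -7462873/454 + 0 = -7462873/454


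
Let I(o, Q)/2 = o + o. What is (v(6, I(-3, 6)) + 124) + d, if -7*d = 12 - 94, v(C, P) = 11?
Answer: 1027/7 ≈ 146.71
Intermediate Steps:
I(o, Q) = 4*o (I(o, Q) = 2*(o + o) = 2*(2*o) = 4*o)
d = 82/7 (d = -(12 - 94)/7 = -1/7*(-82) = 82/7 ≈ 11.714)
(v(6, I(-3, 6)) + 124) + d = (11 + 124) + 82/7 = 135 + 82/7 = 1027/7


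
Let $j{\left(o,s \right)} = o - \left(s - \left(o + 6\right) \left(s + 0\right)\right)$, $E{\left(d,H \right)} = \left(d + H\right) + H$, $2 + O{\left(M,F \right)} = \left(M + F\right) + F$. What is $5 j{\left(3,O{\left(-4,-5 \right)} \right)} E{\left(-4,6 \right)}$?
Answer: $-5000$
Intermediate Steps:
$O{\left(M,F \right)} = -2 + M + 2 F$ ($O{\left(M,F \right)} = -2 + \left(\left(M + F\right) + F\right) = -2 + \left(\left(F + M\right) + F\right) = -2 + \left(M + 2 F\right) = -2 + M + 2 F$)
$E{\left(d,H \right)} = d + 2 H$ ($E{\left(d,H \right)} = \left(H + d\right) + H = d + 2 H$)
$j{\left(o,s \right)} = o - s + s \left(6 + o\right)$ ($j{\left(o,s \right)} = o + \left(\left(6 + o\right) s - s\right) = o + \left(s \left(6 + o\right) - s\right) = o + \left(- s + s \left(6 + o\right)\right) = o - s + s \left(6 + o\right)$)
$5 j{\left(3,O{\left(-4,-5 \right)} \right)} E{\left(-4,6 \right)} = 5 \left(3 + 5 \left(-2 - 4 + 2 \left(-5\right)\right) + 3 \left(-2 - 4 + 2 \left(-5\right)\right)\right) \left(-4 + 2 \cdot 6\right) = 5 \left(3 + 5 \left(-2 - 4 - 10\right) + 3 \left(-2 - 4 - 10\right)\right) \left(-4 + 12\right) = 5 \left(3 + 5 \left(-16\right) + 3 \left(-16\right)\right) 8 = 5 \left(3 - 80 - 48\right) 8 = 5 \left(-125\right) 8 = \left(-625\right) 8 = -5000$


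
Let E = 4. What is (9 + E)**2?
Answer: 169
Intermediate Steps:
(9 + E)**2 = (9 + 4)**2 = 13**2 = 169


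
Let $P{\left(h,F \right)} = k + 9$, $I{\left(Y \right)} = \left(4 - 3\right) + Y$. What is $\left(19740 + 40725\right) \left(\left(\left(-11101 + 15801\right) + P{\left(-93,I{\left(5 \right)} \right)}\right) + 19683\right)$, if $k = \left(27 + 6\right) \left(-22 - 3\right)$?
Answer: $1424978655$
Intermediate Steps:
$k = -825$ ($k = 33 \left(-25\right) = -825$)
$I{\left(Y \right)} = 1 + Y$
$P{\left(h,F \right)} = -816$ ($P{\left(h,F \right)} = -825 + 9 = -816$)
$\left(19740 + 40725\right) \left(\left(\left(-11101 + 15801\right) + P{\left(-93,I{\left(5 \right)} \right)}\right) + 19683\right) = \left(19740 + 40725\right) \left(\left(\left(-11101 + 15801\right) - 816\right) + 19683\right) = 60465 \left(\left(4700 - 816\right) + 19683\right) = 60465 \left(3884 + 19683\right) = 60465 \cdot 23567 = 1424978655$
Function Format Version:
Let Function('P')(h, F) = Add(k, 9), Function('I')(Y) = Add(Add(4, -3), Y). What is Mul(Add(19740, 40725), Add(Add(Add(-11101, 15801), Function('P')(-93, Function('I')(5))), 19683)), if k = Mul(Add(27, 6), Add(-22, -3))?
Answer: 1424978655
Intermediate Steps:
k = -825 (k = Mul(33, -25) = -825)
Function('I')(Y) = Add(1, Y)
Function('P')(h, F) = -816 (Function('P')(h, F) = Add(-825, 9) = -816)
Mul(Add(19740, 40725), Add(Add(Add(-11101, 15801), Function('P')(-93, Function('I')(5))), 19683)) = Mul(Add(19740, 40725), Add(Add(Add(-11101, 15801), -816), 19683)) = Mul(60465, Add(Add(4700, -816), 19683)) = Mul(60465, Add(3884, 19683)) = Mul(60465, 23567) = 1424978655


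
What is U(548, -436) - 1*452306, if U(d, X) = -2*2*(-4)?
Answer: -452290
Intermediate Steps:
U(d, X) = 16 (U(d, X) = -4*(-4) = 16)
U(548, -436) - 1*452306 = 16 - 1*452306 = 16 - 452306 = -452290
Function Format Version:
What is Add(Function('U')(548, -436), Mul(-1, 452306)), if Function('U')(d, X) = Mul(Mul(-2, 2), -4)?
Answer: -452290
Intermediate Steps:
Function('U')(d, X) = 16 (Function('U')(d, X) = Mul(-4, -4) = 16)
Add(Function('U')(548, -436), Mul(-1, 452306)) = Add(16, Mul(-1, 452306)) = Add(16, -452306) = -452290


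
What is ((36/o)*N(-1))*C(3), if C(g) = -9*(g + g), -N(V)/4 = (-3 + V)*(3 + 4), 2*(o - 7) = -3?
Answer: -435456/11 ≈ -39587.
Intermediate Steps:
o = 11/2 (o = 7 + (½)*(-3) = 7 - 3/2 = 11/2 ≈ 5.5000)
N(V) = 84 - 28*V (N(V) = -4*(-3 + V)*(3 + 4) = -4*(-3 + V)*7 = -4*(-21 + 7*V) = 84 - 28*V)
C(g) = -18*g
((36/o)*N(-1))*C(3) = ((36/(11/2))*(84 - 28*(-1)))*(-18*3) = ((36*(2/11))*(84 + 28))*(-54) = ((72/11)*112)*(-54) = (8064/11)*(-54) = -435456/11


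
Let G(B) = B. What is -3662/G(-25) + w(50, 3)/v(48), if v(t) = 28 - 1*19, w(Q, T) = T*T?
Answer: 3687/25 ≈ 147.48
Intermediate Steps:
w(Q, T) = T²
v(t) = 9 (v(t) = 28 - 19 = 9)
-3662/G(-25) + w(50, 3)/v(48) = -3662/(-25) + 3²/9 = -3662*(-1/25) + 9*(⅑) = 3662/25 + 1 = 3687/25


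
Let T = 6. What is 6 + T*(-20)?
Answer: -114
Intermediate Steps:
6 + T*(-20) = 6 + 6*(-20) = 6 - 120 = -114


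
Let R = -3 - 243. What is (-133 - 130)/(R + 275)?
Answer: -263/29 ≈ -9.0690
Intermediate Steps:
R = -246
(-133 - 130)/(R + 275) = (-133 - 130)/(-246 + 275) = -263/29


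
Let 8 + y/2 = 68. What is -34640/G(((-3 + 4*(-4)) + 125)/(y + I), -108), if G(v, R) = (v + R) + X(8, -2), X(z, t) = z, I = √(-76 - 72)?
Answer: 12488412800/35736809 - 1835920*I*√37/35736809 ≈ 349.46 - 0.31249*I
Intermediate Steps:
I = 2*I*√37 (I = √(-148) = 2*I*√37 ≈ 12.166*I)
y = 120 (y = -16 + 2*68 = -16 + 136 = 120)
G(v, R) = 8 + R + v (G(v, R) = (v + R) + 8 = (R + v) + 8 = 8 + R + v)
-34640/G(((-3 + 4*(-4)) + 125)/(y + I), -108) = -34640/(8 - 108 + ((-3 + 4*(-4)) + 125)/(120 + 2*I*√37)) = -34640/(8 - 108 + ((-3 - 16) + 125)/(120 + 2*I*√37)) = -34640/(8 - 108 + (-19 + 125)/(120 + 2*I*√37)) = -34640/(8 - 108 + 106/(120 + 2*I*√37)) = -34640/(-100 + 106/(120 + 2*I*√37))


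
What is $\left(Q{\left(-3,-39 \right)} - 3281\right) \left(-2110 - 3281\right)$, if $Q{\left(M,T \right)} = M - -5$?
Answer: $17677089$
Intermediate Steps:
$Q{\left(M,T \right)} = 5 + M$ ($Q{\left(M,T \right)} = M + 5 = 5 + M$)
$\left(Q{\left(-3,-39 \right)} - 3281\right) \left(-2110 - 3281\right) = \left(\left(5 - 3\right) - 3281\right) \left(-2110 - 3281\right) = \left(2 - 3281\right) \left(-5391\right) = \left(-3279\right) \left(-5391\right) = 17677089$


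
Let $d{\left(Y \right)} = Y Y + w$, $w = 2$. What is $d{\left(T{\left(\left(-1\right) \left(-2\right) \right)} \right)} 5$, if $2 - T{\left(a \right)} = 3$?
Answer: $15$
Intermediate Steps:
$T{\left(a \right)} = -1$ ($T{\left(a \right)} = 2 - 3 = -1$)
$d{\left(Y \right)} = 2 + Y^{2}$ ($d{\left(Y \right)} = Y Y + 2 = Y^{2} + 2 = 2 + Y^{2}$)
$d{\left(T{\left(\left(-1\right) \left(-2\right) \right)} \right)} 5 = \left(2 + \left(-1\right)^{2}\right) 5 = \left(2 + 1\right) 5 = 3 \cdot 5 = 15$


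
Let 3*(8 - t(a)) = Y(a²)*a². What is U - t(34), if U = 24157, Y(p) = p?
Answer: 1408783/3 ≈ 4.6959e+5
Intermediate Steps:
t(a) = 8 - a⁴/3 (t(a) = 8 - a²*a²/3 = 8 - a⁴/3)
U - t(34) = 24157 - (8 - ⅓*34⁴) = 24157 - (8 - ⅓*1336336) = 24157 - (8 - 1336336/3) = 24157 - 1*(-1336312/3) = 24157 + 1336312/3 = 1408783/3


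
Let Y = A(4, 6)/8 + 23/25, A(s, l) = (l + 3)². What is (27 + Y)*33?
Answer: 251097/200 ≈ 1255.5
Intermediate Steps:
A(s, l) = (3 + l)²
Y = 2209/200 (Y = (3 + 6)²/8 + 23/25 = 9²*(⅛) + 23*(1/25) = 81*(⅛) + 23/25 = 81/8 + 23/25 = 2209/200 ≈ 11.045)
(27 + Y)*33 = (27 + 2209/200)*33 = (7609/200)*33 = 251097/200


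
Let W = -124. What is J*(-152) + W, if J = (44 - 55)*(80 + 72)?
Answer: 254020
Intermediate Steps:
J = -1672 (J = -11*152 = -1672)
J*(-152) + W = -1672*(-152) - 124 = 254144 - 124 = 254020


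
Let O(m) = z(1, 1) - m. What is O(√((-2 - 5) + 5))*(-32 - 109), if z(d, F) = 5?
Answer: -705 + 141*I*√2 ≈ -705.0 + 199.4*I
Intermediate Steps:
O(m) = 5 - m
O(√((-2 - 5) + 5))*(-32 - 109) = (5 - √((-2 - 5) + 5))*(-32 - 109) = (5 - √(-7 + 5))*(-141) = (5 - √(-2))*(-141) = (5 - I*√2)*(-141) = -705 + 141*I*√2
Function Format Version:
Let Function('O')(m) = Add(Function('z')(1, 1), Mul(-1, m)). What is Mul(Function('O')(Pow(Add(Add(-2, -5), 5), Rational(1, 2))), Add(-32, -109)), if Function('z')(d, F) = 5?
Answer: Add(-705, Mul(141, I, Pow(2, Rational(1, 2)))) ≈ Add(-705.00, Mul(199.40, I))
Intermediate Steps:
Function('O')(m) = Add(5, Mul(-1, m))
Mul(Function('O')(Pow(Add(Add(-2, -5), 5), Rational(1, 2))), Add(-32, -109)) = Mul(Add(5, Mul(-1, Pow(Add(Add(-2, -5), 5), Rational(1, 2)))), Add(-32, -109)) = Mul(Add(5, Mul(-1, Pow(Add(-7, 5), Rational(1, 2)))), -141) = Mul(Add(5, Mul(-1, Pow(-2, Rational(1, 2)))), -141) = Mul(Add(5, Mul(-1, Mul(I, Pow(2, Rational(1, 2))))), -141) = Mul(Add(5, Mul(-1, I, Pow(2, Rational(1, 2)))), -141) = Add(-705, Mul(141, I, Pow(2, Rational(1, 2))))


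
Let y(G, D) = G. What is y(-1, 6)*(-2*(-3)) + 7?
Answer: 1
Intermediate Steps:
y(-1, 6)*(-2*(-3)) + 7 = -(-2)*(-3) + 7 = -1*6 + 7 = -6 + 7 = 1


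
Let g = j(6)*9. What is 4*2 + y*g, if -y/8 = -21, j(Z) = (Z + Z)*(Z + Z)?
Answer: 217736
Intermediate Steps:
j(Z) = 4*Z**2 (j(Z) = (2*Z)*(2*Z) = 4*Z**2)
y = 168 (y = -8*(-21) = 168)
g = 1296 (g = (4*6**2)*9 = (4*36)*9 = 144*9 = 1296)
4*2 + y*g = 4*2 + 168*1296 = 8 + 217728 = 217736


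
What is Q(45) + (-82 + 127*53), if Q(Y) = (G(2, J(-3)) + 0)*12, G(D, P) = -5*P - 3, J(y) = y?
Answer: 6793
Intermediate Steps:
G(D, P) = -3 - 5*P
Q(Y) = 144 (Q(Y) = ((-3 - 5*(-3)) + 0)*12 = ((-3 + 15) + 0)*12 = (12 + 0)*12 = 12*12 = 144)
Q(45) + (-82 + 127*53) = 144 + (-82 + 127*53) = 144 + (-82 + 6731) = 144 + 6649 = 6793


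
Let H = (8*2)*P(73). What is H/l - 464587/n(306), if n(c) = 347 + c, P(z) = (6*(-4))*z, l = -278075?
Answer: -129171725129/181582975 ≈ -711.36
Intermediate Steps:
P(z) = -24*z
H = -28032 (H = (8*2)*(-24*73) = 16*(-1752) = -28032)
H/l - 464587/n(306) = -28032/(-278075) - 464587/(347 + 306) = -28032*(-1/278075) - 464587/653 = 28032/278075 - 464587*1/653 = 28032/278075 - 464587/653 = -129171725129/181582975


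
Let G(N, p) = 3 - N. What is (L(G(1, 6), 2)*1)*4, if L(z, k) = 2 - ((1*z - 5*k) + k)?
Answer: 32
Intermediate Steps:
L(z, k) = 2 - z + 4*k (L(z, k) = 2 - ((z - 5*k) + k) = 2 - (z - 4*k) = 2 + (-z + 4*k) = 2 - z + 4*k)
(L(G(1, 6), 2)*1)*4 = ((2 - (3 - 1*1) + 4*2)*1)*4 = ((2 - (3 - 1) + 8)*1)*4 = ((2 - 1*2 + 8)*1)*4 = ((2 - 2 + 8)*1)*4 = (8*1)*4 = 8*4 = 32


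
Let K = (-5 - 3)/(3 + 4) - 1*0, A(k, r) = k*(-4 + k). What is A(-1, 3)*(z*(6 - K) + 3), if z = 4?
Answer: 1105/7 ≈ 157.86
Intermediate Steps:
K = -8/7 (K = -8/7 + 0 = -8/7 ≈ -1.1429)
A(-1, 3)*(z*(6 - K) + 3) = (-(-4 - 1))*(4*(6 - 1*(-8/7)) + 3) = (-1*(-5))*(4*(6 + 8/7) + 3) = 5*(4*(50/7) + 3) = 5*(200/7 + 3) = 5*(221/7) = 1105/7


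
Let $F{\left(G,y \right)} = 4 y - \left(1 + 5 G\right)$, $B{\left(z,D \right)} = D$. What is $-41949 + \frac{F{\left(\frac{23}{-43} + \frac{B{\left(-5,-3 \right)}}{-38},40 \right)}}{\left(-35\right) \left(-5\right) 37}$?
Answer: $- \frac{443826448819}{10580150} \approx -41949.0$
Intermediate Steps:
$F{\left(G,y \right)} = -1 - 5 G + 4 y$
$-41949 + \frac{F{\left(\frac{23}{-43} + \frac{B{\left(-5,-3 \right)}}{-38},40 \right)}}{\left(-35\right) \left(-5\right) 37} = -41949 + \frac{-1 - 5 \left(\frac{23}{-43} - \frac{3}{-38}\right) + 4 \cdot 40}{\left(-35\right) \left(-5\right) 37} = -41949 + \frac{-1 - 5 \left(23 \left(- \frac{1}{43}\right) - - \frac{3}{38}\right) + 160}{175 \cdot 37} = -41949 + \frac{-1 - 5 \left(- \frac{23}{43} + \frac{3}{38}\right) + 160}{6475} = -41949 + \left(-1 - - \frac{3725}{1634} + 160\right) \frac{1}{6475} = -41949 + \left(-1 + \frac{3725}{1634} + 160\right) \frac{1}{6475} = -41949 + \frac{263531}{1634} \cdot \frac{1}{6475} = -41949 + \frac{263531}{10580150} = - \frac{443826448819}{10580150}$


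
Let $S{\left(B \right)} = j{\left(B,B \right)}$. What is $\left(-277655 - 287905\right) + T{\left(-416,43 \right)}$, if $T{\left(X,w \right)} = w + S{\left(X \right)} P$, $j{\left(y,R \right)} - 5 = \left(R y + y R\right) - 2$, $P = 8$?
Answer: $2203403$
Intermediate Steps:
$j{\left(y,R \right)} = 3 + 2 R y$ ($j{\left(y,R \right)} = 5 - \left(2 - R y - y R\right) = 5 + \left(\left(R y + R y\right) - 2\right) = 5 + \left(2 R y - 2\right) = 5 + \left(-2 + 2 R y\right) = 3 + 2 R y$)
$S{\left(B \right)} = 3 + 2 B^{2}$ ($S{\left(B \right)} = 3 + 2 B B = 3 + 2 B^{2}$)
$T{\left(X,w \right)} = 24 + w + 16 X^{2}$ ($T{\left(X,w \right)} = w + \left(3 + 2 X^{2}\right) 8 = w + \left(24 + 16 X^{2}\right) = 24 + w + 16 X^{2}$)
$\left(-277655 - 287905\right) + T{\left(-416,43 \right)} = \left(-277655 - 287905\right) + \left(24 + 43 + 16 \left(-416\right)^{2}\right) = -565560 + \left(24 + 43 + 16 \cdot 173056\right) = -565560 + \left(24 + 43 + 2768896\right) = -565560 + 2768963 = 2203403$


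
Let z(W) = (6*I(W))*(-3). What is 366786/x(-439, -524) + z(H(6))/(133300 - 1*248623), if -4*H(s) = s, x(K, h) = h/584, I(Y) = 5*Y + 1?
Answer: -158349585885/387367 ≈ -4.0878e+5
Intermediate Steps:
I(Y) = 1 + 5*Y
x(K, h) = h/584 (x(K, h) = h*(1/584) = h/584)
H(s) = -s/4
z(W) = -18 - 90*W (z(W) = (6*(1 + 5*W))*(-3) = (6 + 30*W)*(-3) = -18 - 90*W)
366786/x(-439, -524) + z(H(6))/(133300 - 1*248623) = 366786/(((1/584)*(-524))) + (-18 - (-45)*6/2)/(133300 - 1*248623) = 366786/(-131/146) + (-18 - 90*(-3/2))/(133300 - 248623) = 366786*(-146/131) + (-18 + 135)/(-115323) = -53550756/131 + 117*(-1/115323) = -53550756/131 - 3/2957 = -158349585885/387367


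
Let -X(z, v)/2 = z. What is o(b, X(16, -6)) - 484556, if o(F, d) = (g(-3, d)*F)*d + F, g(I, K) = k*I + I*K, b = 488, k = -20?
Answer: -2920164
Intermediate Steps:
X(z, v) = -2*z
g(I, K) = -20*I + I*K
o(F, d) = F + F*d*(60 - 3*d) (o(F, d) = ((-3*(-20 + d))*F)*d + F = ((60 - 3*d)*F)*d + F = (F*(60 - 3*d))*d + F = F*d*(60 - 3*d) + F = F + F*d*(60 - 3*d))
o(b, X(16, -6)) - 484556 = 488*(1 + 3*(-2*16)*(20 - (-2)*16)) - 484556 = 488*(1 + 3*(-32)*(20 - 1*(-32))) - 484556 = 488*(1 + 3*(-32)*(20 + 32)) - 484556 = 488*(1 + 3*(-32)*52) - 484556 = 488*(1 - 4992) - 484556 = 488*(-4991) - 484556 = -2435608 - 484556 = -2920164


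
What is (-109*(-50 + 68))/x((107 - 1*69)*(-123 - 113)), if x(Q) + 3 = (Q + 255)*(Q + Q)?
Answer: -1962/156276365 ≈ -1.2555e-5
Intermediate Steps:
x(Q) = -3 + 2*Q*(255 + Q) (x(Q) = -3 + (Q + 255)*(Q + Q) = -3 + (255 + Q)*(2*Q) = -3 + 2*Q*(255 + Q))
(-109*(-50 + 68))/x((107 - 1*69)*(-123 - 113)) = (-109*(-50 + 68))/(-3 + 2*((107 - 1*69)*(-123 - 113))² + 510*((107 - 1*69)*(-123 - 113))) = (-109*18)/(-3 + 2*((107 - 69)*(-236))² + 510*((107 - 69)*(-236))) = -1962/(-3 + 2*(38*(-236))² + 510*(38*(-236))) = -1962/(-3 + 2*(-8968)² + 510*(-8968)) = -1962/(-3 + 2*80425024 - 4573680) = -1962/(-3 + 160850048 - 4573680) = -1962/156276365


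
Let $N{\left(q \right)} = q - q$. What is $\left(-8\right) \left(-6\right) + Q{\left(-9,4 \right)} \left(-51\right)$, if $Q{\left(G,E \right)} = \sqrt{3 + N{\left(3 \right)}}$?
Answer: $48 - 51 \sqrt{3} \approx -40.335$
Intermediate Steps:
$N{\left(q \right)} = 0$
$Q{\left(G,E \right)} = \sqrt{3}$ ($Q{\left(G,E \right)} = \sqrt{3 + 0} = \sqrt{3}$)
$\left(-8\right) \left(-6\right) + Q{\left(-9,4 \right)} \left(-51\right) = \left(-8\right) \left(-6\right) + \sqrt{3} \left(-51\right) = 48 - 51 \sqrt{3}$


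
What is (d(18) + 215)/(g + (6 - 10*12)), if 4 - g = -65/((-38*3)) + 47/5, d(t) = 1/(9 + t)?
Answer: -1103140/615447 ≈ -1.7924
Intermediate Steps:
g = -3403/570 (g = 4 - (-65/((-38*3)) + 47/5) = 4 - (-65/(-114) + 47*(⅕)) = 4 - (-65*(-1/114) + 47/5) = 4 - (65/114 + 47/5) = 4 - 1*5683/570 = 4 - 5683/570 = -3403/570 ≈ -5.9702)
(d(18) + 215)/(g + (6 - 10*12)) = (1/(9 + 18) + 215)/(-3403/570 + (6 - 10*12)) = (1/27 + 215)/(-3403/570 + (6 - 120)) = (1/27 + 215)/(-3403/570 - 114) = 5806/(27*(-68383/570)) = (5806/27)*(-570/68383) = -1103140/615447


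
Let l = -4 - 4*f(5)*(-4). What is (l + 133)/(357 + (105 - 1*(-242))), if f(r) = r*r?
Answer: 529/704 ≈ 0.75142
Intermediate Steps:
f(r) = r**2
l = 396 (l = -4 - 4*5**2*(-4) = -4 - 100*(-4) = -4 - 4*(-100) = -4 + 400 = 396)
(l + 133)/(357 + (105 - 1*(-242))) = (396 + 133)/(357 + (105 - 1*(-242))) = 529/(357 + (105 + 242)) = 529/(357 + 347) = 529/704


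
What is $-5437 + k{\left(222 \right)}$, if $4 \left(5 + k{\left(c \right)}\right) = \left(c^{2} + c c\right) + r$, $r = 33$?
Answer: $\frac{76833}{4} \approx 19208.0$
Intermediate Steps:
$k{\left(c \right)} = \frac{13}{4} + \frac{c^{2}}{2}$ ($k{\left(c \right)} = -5 + \frac{\left(c^{2} + c c\right) + 33}{4} = -5 + \frac{\left(c^{2} + c^{2}\right) + 33}{4} = -5 + \frac{2 c^{2} + 33}{4} = -5 + \frac{33 + 2 c^{2}}{4} = -5 + \left(\frac{33}{4} + \frac{c^{2}}{2}\right) = \frac{13}{4} + \frac{c^{2}}{2}$)
$-5437 + k{\left(222 \right)} = -5437 + \left(\frac{13}{4} + \frac{222^{2}}{2}\right) = -5437 + \left(\frac{13}{4} + \frac{1}{2} \cdot 49284\right) = -5437 + \left(\frac{13}{4} + 24642\right) = -5437 + \frac{98581}{4} = \frac{76833}{4}$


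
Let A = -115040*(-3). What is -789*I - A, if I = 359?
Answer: -628371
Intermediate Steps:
A = 345120 (A = -23008*(-15) = 345120)
-789*I - A = -789*359 - 1*345120 = -283251 - 345120 = -628371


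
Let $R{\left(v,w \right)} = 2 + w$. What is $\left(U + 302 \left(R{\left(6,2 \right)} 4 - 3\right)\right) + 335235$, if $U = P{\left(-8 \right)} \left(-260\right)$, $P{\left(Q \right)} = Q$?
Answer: $341241$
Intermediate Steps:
$U = 2080$ ($U = \left(-8\right) \left(-260\right) = 2080$)
$\left(U + 302 \left(R{\left(6,2 \right)} 4 - 3\right)\right) + 335235 = \left(2080 + 302 \left(\left(2 + 2\right) 4 - 3\right)\right) + 335235 = \left(2080 + 302 \left(4 \cdot 4 - 3\right)\right) + 335235 = \left(2080 + 302 \left(16 - 3\right)\right) + 335235 = \left(2080 + 302 \cdot 13\right) + 335235 = \left(2080 + 3926\right) + 335235 = 6006 + 335235 = 341241$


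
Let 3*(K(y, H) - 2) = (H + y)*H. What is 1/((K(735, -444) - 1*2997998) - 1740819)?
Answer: -1/4781883 ≈ -2.0912e-7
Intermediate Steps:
K(y, H) = 2 + H*(H + y)/3 (K(y, H) = 2 + ((H + y)*H)/3 = 2 + (H*(H + y))/3 = 2 + H*(H + y)/3)
1/((K(735, -444) - 1*2997998) - 1740819) = 1/(((2 + (⅓)*(-444)² + (⅓)*(-444)*735) - 1*2997998) - 1740819) = 1/(((2 + (⅓)*197136 - 108780) - 2997998) - 1740819) = 1/(((2 + 65712 - 108780) - 2997998) - 1740819) = 1/((-43066 - 2997998) - 1740819) = 1/(-3041064 - 1740819) = 1/(-4781883) = -1/4781883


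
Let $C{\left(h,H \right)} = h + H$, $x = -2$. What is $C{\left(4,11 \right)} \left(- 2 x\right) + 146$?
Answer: $206$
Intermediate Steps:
$C{\left(h,H \right)} = H + h$
$C{\left(4,11 \right)} \left(- 2 x\right) + 146 = \left(11 + 4\right) \left(\left(-2\right) \left(-2\right)\right) + 146 = 15 \cdot 4 + 146 = 60 + 146 = 206$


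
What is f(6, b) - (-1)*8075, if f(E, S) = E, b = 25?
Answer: 8081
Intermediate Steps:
f(6, b) - (-1)*8075 = 6 - (-1)*8075 = 6 - 1*(-8075) = 6 + 8075 = 8081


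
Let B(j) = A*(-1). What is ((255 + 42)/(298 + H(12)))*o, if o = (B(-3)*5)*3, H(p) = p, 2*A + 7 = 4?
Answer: 2673/124 ≈ 21.556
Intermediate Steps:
A = -3/2 (A = -7/2 + (½)*4 = -7/2 + 2 = -3/2 ≈ -1.5000)
B(j) = 3/2 (B(j) = -3/2*(-1) = 3/2)
o = 45/2 (o = ((3/2)*5)*3 = (15/2)*3 = 45/2 ≈ 22.500)
((255 + 42)/(298 + H(12)))*o = ((255 + 42)/(298 + 12))*(45/2) = (297/310)*(45/2) = 2673/124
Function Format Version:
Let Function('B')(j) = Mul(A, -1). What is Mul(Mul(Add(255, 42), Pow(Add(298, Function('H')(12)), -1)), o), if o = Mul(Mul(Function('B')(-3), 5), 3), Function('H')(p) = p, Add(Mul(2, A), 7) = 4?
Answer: Rational(2673, 124) ≈ 21.556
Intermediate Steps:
A = Rational(-3, 2) (A = Add(Rational(-7, 2), Mul(Rational(1, 2), 4)) = Add(Rational(-7, 2), 2) = Rational(-3, 2) ≈ -1.5000)
Function('B')(j) = Rational(3, 2) (Function('B')(j) = Mul(Rational(-3, 2), -1) = Rational(3, 2))
o = Rational(45, 2) (o = Mul(Mul(Rational(3, 2), 5), 3) = Mul(Rational(15, 2), 3) = Rational(45, 2) ≈ 22.500)
Mul(Mul(Add(255, 42), Pow(Add(298, Function('H')(12)), -1)), o) = Mul(Mul(Add(255, 42), Pow(Add(298, 12), -1)), Rational(45, 2)) = Mul(Mul(297, Pow(310, -1)), Rational(45, 2)) = Mul(Mul(297, Rational(1, 310)), Rational(45, 2)) = Mul(Rational(297, 310), Rational(45, 2)) = Rational(2673, 124)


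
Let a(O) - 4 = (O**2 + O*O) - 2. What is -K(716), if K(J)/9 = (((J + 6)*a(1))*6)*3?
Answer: -467856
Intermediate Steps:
a(O) = 2 + 2*O**2 (a(O) = 4 + ((O**2 + O*O) - 2) = 4 + ((O**2 + O**2) - 2) = 4 + (2*O**2 - 2) = 4 + (-2 + 2*O**2) = 2 + 2*O**2)
K(J) = 3888 + 648*J (K(J) = 9*((((J + 6)*(2 + 2*1**2))*6)*3) = 9*((((6 + J)*(2 + 2*1))*6)*3) = 9*((((6 + J)*(2 + 2))*6)*3) = 9*((((6 + J)*4)*6)*3) = 9*(((24 + 4*J)*6)*3) = 9*((144 + 24*J)*3) = 9*(432 + 72*J) = 3888 + 648*J)
-K(716) = -(3888 + 648*716) = -(3888 + 463968) = -1*467856 = -467856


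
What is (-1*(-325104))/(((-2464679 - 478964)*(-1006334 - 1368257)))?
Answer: 325104/6989948175013 ≈ 4.6510e-8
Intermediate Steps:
(-1*(-325104))/(((-2464679 - 478964)*(-1006334 - 1368257))) = 325104/((-2943643*(-2374591))) = 325104/6989948175013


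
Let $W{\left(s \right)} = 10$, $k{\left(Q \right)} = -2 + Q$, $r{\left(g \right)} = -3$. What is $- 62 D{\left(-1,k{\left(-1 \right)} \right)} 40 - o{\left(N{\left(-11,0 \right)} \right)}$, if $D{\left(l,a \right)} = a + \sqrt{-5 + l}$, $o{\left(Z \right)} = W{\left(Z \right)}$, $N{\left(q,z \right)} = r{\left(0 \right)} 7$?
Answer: $7430 - 2480 i \sqrt{6} \approx 7430.0 - 6074.7 i$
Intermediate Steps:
$N{\left(q,z \right)} = -21$ ($N{\left(q,z \right)} = \left(-3\right) 7 = -21$)
$o{\left(Z \right)} = 10$
$- 62 D{\left(-1,k{\left(-1 \right)} \right)} 40 - o{\left(N{\left(-11,0 \right)} \right)} = - 62 \left(\left(-2 - 1\right) + \sqrt{-5 - 1}\right) 40 - 10 = - 62 \left(-3 + \sqrt{-6}\right) 40 - 10 = - 62 \left(-3 + i \sqrt{6}\right) 40 - 10 = \left(186 - 62 i \sqrt{6}\right) 40 - 10 = \left(7440 - 2480 i \sqrt{6}\right) - 10 = 7430 - 2480 i \sqrt{6}$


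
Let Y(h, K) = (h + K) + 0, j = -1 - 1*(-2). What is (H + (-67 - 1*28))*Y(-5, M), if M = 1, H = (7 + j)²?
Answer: 124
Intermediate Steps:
j = 1 (j = -1 + 2 = 1)
H = 64 (H = (7 + 1)² = 8² = 64)
Y(h, K) = K + h (Y(h, K) = (K + h) + 0 = K + h)
(H + (-67 - 1*28))*Y(-5, M) = (64 + (-67 - 1*28))*(1 - 5) = (64 + (-67 - 28))*(-4) = (64 - 95)*(-4) = -31*(-4) = 124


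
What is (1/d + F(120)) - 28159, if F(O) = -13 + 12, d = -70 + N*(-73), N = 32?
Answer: -67752961/2406 ≈ -28160.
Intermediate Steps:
d = -2406 (d = -70 + 32*(-73) = -70 - 2336 = -2406)
F(O) = -1
(1/d + F(120)) - 28159 = (1/(-2406) - 1) - 28159 = (-1/2406 - 1) - 28159 = -2407/2406 - 28159 = -67752961/2406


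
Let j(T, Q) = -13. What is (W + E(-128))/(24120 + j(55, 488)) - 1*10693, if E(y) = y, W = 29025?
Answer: -257747254/24107 ≈ -10692.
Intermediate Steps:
(W + E(-128))/(24120 + j(55, 488)) - 1*10693 = (29025 - 128)/(24120 - 13) - 1*10693 = 28897/24107 - 10693 = -257747254/24107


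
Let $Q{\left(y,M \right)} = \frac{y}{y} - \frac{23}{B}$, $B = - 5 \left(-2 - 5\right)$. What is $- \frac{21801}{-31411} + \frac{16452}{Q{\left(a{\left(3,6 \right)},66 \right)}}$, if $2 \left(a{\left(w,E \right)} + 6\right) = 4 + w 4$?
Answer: $\frac{1507278636}{31411} \approx 47986.0$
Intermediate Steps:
$B = 35$ ($B = \left(-5\right) \left(-7\right) = 35$)
$a{\left(w,E \right)} = -4 + 2 w$ ($a{\left(w,E \right)} = -6 + \frac{4 + w 4}{2} = -6 + \frac{4 + 4 w}{2} = -6 + \left(2 + 2 w\right) = -4 + 2 w$)
$Q{\left(y,M \right)} = \frac{12}{35}$ ($Q{\left(y,M \right)} = \frac{y}{y} - \frac{23}{35} = 1 - \frac{23}{35} = \frac{12}{35}$)
$- \frac{21801}{-31411} + \frac{16452}{Q{\left(a{\left(3,6 \right)},66 \right)}} = - \frac{21801}{-31411} + \frac{16452}{\frac{12}{35}} = \left(-21801\right) \left(- \frac{1}{31411}\right) + 16452 \cdot \frac{35}{12} = \frac{21801}{31411} + 47985 = \frac{1507278636}{31411}$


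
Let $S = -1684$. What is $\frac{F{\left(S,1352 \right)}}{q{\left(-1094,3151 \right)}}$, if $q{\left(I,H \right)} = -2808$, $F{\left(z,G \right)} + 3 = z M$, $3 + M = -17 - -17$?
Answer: $- \frac{187}{104} \approx -1.7981$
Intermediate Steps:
$M = -3$ ($M = -3 - 0 = -3 + \left(-17 + 17\right) = -3 + 0 = -3$)
$F{\left(z,G \right)} = -3 - 3 z$ ($F{\left(z,G \right)} = -3 + z \left(-3\right) = -3 - 3 z$)
$\frac{F{\left(S,1352 \right)}}{q{\left(-1094,3151 \right)}} = \frac{-3 - -5052}{-2808} = \left(-3 + 5052\right) \left(- \frac{1}{2808}\right) = 5049 \left(- \frac{1}{2808}\right) = - \frac{187}{104}$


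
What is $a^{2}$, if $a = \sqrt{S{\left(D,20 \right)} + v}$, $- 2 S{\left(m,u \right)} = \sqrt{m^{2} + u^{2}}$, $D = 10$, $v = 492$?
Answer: $492 - 5 \sqrt{5} \approx 480.82$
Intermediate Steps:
$S{\left(m,u \right)} = - \frac{\sqrt{m^{2} + u^{2}}}{2}$
$a = \sqrt{492 - 5 \sqrt{5}}$ ($a = \sqrt{- \frac{\sqrt{10^{2} + 20^{2}}}{2} + 492} = \sqrt{- \frac{\sqrt{100 + 400}}{2} + 492} = \sqrt{- \frac{\sqrt{500}}{2} + 492} = \sqrt{- \frac{10 \sqrt{5}}{2} + 492} = \sqrt{- 5 \sqrt{5} + 492} = \sqrt{492 - 5 \sqrt{5}} \approx 21.928$)
$a^{2} = \left(\sqrt{492 - 5 \sqrt{5}}\right)^{2} = 492 - 5 \sqrt{5}$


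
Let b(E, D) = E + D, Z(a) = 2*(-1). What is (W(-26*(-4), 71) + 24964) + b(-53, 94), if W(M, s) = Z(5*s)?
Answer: 25003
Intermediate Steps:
Z(a) = -2
W(M, s) = -2
b(E, D) = D + E
(W(-26*(-4), 71) + 24964) + b(-53, 94) = (-2 + 24964) + (94 - 53) = 24962 + 41 = 25003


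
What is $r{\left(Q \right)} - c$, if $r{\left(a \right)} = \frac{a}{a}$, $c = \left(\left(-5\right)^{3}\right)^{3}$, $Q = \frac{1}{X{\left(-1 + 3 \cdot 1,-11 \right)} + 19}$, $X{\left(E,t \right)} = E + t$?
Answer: $1953126$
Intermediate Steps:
$Q = \frac{1}{10}$ ($Q = \frac{1}{\left(\left(-1 + 3 \cdot 1\right) - 11\right) + 19} = \frac{1}{\left(\left(-1 + 3\right) - 11\right) + 19} = \frac{1}{\left(2 - 11\right) + 19} = \frac{1}{-9 + 19} = \frac{1}{10} \approx 0.1$)
$c = -1953125$ ($c = \left(-125\right)^{3} = -1953125$)
$r{\left(a \right)} = 1$
$r{\left(Q \right)} - c = 1 - -1953125 = 1 + 1953125 = 1953126$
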